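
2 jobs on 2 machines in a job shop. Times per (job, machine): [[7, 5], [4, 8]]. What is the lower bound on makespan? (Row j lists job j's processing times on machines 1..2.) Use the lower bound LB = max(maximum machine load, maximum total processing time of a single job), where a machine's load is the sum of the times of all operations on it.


Machine loads:
  Machine 1: 7 + 4 = 11
  Machine 2: 5 + 8 = 13
Max machine load = 13
Job totals:
  Job 1: 12
  Job 2: 12
Max job total = 12
Lower bound = max(13, 12) = 13

13


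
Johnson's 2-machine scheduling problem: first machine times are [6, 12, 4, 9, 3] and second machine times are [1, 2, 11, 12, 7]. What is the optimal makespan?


Apply Johnson's rule:
  Group 1 (a <= b): [(5, 3, 7), (3, 4, 11), (4, 9, 12)]
  Group 2 (a > b): [(2, 12, 2), (1, 6, 1)]
Optimal job order: [5, 3, 4, 2, 1]
Schedule:
  Job 5: M1 done at 3, M2 done at 10
  Job 3: M1 done at 7, M2 done at 21
  Job 4: M1 done at 16, M2 done at 33
  Job 2: M1 done at 28, M2 done at 35
  Job 1: M1 done at 34, M2 done at 36
Makespan = 36

36


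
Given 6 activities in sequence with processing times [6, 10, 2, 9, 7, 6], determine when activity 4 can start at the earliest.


Activity 4 starts after activities 1 through 3 complete.
Predecessor durations: [6, 10, 2]
ES = 6 + 10 + 2 = 18

18


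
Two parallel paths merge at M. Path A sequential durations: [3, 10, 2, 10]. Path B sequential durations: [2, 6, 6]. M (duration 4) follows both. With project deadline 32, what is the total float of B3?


Forward pass: ES(B3) = sum of predecessors on chain B = 8
EF = ES + duration = 8 + 6 = 14
Backward pass: LF(M) = deadline = 32; LS(M) = 32 - 4 = 28
LF(B3) = LS(M) - sum(successors on chain B) = 28 - 0 = 28
LS = LF - duration = 28 - 6 = 22
Total float = LS - ES = 22 - 8 = 14

14


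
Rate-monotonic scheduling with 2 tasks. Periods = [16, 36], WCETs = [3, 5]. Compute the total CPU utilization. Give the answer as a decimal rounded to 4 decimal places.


Compute individual utilizations (exact fractions):
  Task 1: C/T = 3/16 (approx. 0.1875)
  Task 2: C/T = 5/36 (approx. 0.1389)
Total utilization U = 3/16 + 5/36 = 47/144
Rounded to 4 decimal places: U = 0.3264
RM (Liu & Layland) bound for 2 tasks = 0.828427; compare with U = 47/144 (approx. 0.326389)
U <= bound, so schedulable by RM sufficient condition.

0.3264


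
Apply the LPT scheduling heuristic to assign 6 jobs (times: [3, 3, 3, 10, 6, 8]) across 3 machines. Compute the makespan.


Sort jobs in decreasing order (LPT): [10, 8, 6, 3, 3, 3]
Assign each job to the least loaded machine:
  Machine 1: jobs [10], load = 10
  Machine 2: jobs [8, 3], load = 11
  Machine 3: jobs [6, 3, 3], load = 12
Makespan = max load = 12

12


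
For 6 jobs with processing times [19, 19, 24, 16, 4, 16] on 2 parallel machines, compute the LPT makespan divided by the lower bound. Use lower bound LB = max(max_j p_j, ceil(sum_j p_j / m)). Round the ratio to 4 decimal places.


LPT order: [24, 19, 19, 16, 16, 4]
Machine loads after assignment: [44, 54]
LPT makespan = 54
Lower bound = max(max_job, ceil(total/2)) = max(24, 49) = 49
Ratio = 54 / 49 = 1.102

1.102


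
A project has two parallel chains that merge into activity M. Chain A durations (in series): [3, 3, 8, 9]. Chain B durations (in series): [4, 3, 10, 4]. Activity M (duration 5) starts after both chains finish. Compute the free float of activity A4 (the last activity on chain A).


ES(A4) = sum of predecessors on chain A = 14
EF(A4) = ES + duration = 14 + 9 = 23
Successor of A4 is M. ES(M) = max(sum(A), sum(B)) = max(23, 21) = 23
Free float = ES(successor) - EF(current) = 23 - 23 = 0

0


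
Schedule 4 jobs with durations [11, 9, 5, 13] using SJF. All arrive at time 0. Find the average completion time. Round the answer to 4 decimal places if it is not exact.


SJF order (ascending): [5, 9, 11, 13]
Completion times:
  Job 1: burst=5, C=5
  Job 2: burst=9, C=14
  Job 3: burst=11, C=25
  Job 4: burst=13, C=38
Average completion = 82/4 = 20.5

20.5


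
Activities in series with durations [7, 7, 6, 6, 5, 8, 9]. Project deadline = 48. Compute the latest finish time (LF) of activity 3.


LF(activity 3) = deadline - sum of successor durations
Successors: activities 4 through 7 with durations [6, 5, 8, 9]
Sum of successor durations = 28
LF = 48 - 28 = 20

20


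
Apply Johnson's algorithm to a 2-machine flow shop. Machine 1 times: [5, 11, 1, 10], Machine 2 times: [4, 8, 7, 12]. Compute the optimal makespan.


Apply Johnson's rule:
  Group 1 (a <= b): [(3, 1, 7), (4, 10, 12)]
  Group 2 (a > b): [(2, 11, 8), (1, 5, 4)]
Optimal job order: [3, 4, 2, 1]
Schedule:
  Job 3: M1 done at 1, M2 done at 8
  Job 4: M1 done at 11, M2 done at 23
  Job 2: M1 done at 22, M2 done at 31
  Job 1: M1 done at 27, M2 done at 35
Makespan = 35

35


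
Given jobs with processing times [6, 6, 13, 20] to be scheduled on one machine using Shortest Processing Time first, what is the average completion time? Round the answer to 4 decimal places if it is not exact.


Sort jobs by processing time (SPT order): [6, 6, 13, 20]
Compute completion times sequentially:
  Job 1: processing = 6, completes at 6
  Job 2: processing = 6, completes at 12
  Job 3: processing = 13, completes at 25
  Job 4: processing = 20, completes at 45
Sum of completion times = 88
Average completion time = 88/4 = 22.0

22.0


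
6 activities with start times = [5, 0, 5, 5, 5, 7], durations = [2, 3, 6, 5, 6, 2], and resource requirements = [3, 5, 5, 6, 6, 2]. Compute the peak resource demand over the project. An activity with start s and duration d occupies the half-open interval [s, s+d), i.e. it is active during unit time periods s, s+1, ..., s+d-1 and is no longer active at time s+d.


Each activity i is active on [start_i, start_i + duration_i).
Compute total resource usage per time slot:
  t=0: active resources = [5], total = 5
  t=1: active resources = [5], total = 5
  t=2: active resources = [5], total = 5
  t=3: active resources = [], total = 0
  t=4: active resources = [], total = 0
  t=5: active resources = [3, 5, 6, 6], total = 20
  t=6: active resources = [3, 5, 6, 6], total = 20
  t=7: active resources = [5, 6, 6, 2], total = 19
  t=8: active resources = [5, 6, 6, 2], total = 19
  t=9: active resources = [5, 6, 6], total = 17
  t=10: active resources = [5, 6], total = 11
Peak resource demand = 20

20


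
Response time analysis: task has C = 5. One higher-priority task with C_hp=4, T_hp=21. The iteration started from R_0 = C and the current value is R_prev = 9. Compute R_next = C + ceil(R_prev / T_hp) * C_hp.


R_next = C + ceil(R_prev / T_hp) * C_hp
ceil(9 / 21) = ceil(0.4286) = 1
Interference = 1 * 4 = 4
R_next = 5 + 4 = 9
R_next = R_prev, so the iteration has converged (response time = 9).

9


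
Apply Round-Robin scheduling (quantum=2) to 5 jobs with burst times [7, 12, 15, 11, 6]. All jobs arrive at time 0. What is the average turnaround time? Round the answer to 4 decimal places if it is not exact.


Time quantum = 2
Execution trace:
  J1 runs 2 units, time = 2
  J2 runs 2 units, time = 4
  J3 runs 2 units, time = 6
  J4 runs 2 units, time = 8
  J5 runs 2 units, time = 10
  J1 runs 2 units, time = 12
  J2 runs 2 units, time = 14
  J3 runs 2 units, time = 16
  J4 runs 2 units, time = 18
  J5 runs 2 units, time = 20
  J1 runs 2 units, time = 22
  J2 runs 2 units, time = 24
  J3 runs 2 units, time = 26
  J4 runs 2 units, time = 28
  J5 runs 2 units, time = 30
  J1 runs 1 units, time = 31
  J2 runs 2 units, time = 33
  J3 runs 2 units, time = 35
  J4 runs 2 units, time = 37
  J2 runs 2 units, time = 39
  J3 runs 2 units, time = 41
  J4 runs 2 units, time = 43
  J2 runs 2 units, time = 45
  J3 runs 2 units, time = 47
  J4 runs 1 units, time = 48
  J3 runs 2 units, time = 50
  J3 runs 1 units, time = 51
Finish times: [31, 45, 51, 48, 30]
Average turnaround = 205/5 = 41.0

41.0


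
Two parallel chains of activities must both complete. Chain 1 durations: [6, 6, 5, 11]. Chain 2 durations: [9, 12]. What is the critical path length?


Path A total = 6 + 6 + 5 + 11 = 28
Path B total = 9 + 12 = 21
Critical path = longest path = max(28, 21) = 28

28


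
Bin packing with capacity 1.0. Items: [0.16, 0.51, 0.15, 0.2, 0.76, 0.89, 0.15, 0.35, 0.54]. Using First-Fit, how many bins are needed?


Place items sequentially using First-Fit:
  Item 0.16 -> new Bin 1
  Item 0.51 -> Bin 1 (now 0.67)
  Item 0.15 -> Bin 1 (now 0.82)
  Item 0.2 -> new Bin 2
  Item 0.76 -> Bin 2 (now 0.96)
  Item 0.89 -> new Bin 3
  Item 0.15 -> Bin 1 (now 0.97)
  Item 0.35 -> new Bin 4
  Item 0.54 -> Bin 4 (now 0.89)
Total bins used = 4

4


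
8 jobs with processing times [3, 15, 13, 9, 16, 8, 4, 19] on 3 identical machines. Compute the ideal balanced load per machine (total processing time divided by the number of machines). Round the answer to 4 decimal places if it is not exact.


Total processing time = 3 + 15 + 13 + 9 + 16 + 8 + 4 + 19 = 87
Number of machines = 3
Ideal balanced load = 87 / 3 = 29.0

29.0


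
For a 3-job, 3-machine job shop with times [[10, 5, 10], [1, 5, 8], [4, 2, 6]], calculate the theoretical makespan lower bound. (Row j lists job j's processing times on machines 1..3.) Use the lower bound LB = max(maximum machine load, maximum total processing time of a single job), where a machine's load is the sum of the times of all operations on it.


Machine loads:
  Machine 1: 10 + 1 + 4 = 15
  Machine 2: 5 + 5 + 2 = 12
  Machine 3: 10 + 8 + 6 = 24
Max machine load = 24
Job totals:
  Job 1: 25
  Job 2: 14
  Job 3: 12
Max job total = 25
Lower bound = max(24, 25) = 25

25


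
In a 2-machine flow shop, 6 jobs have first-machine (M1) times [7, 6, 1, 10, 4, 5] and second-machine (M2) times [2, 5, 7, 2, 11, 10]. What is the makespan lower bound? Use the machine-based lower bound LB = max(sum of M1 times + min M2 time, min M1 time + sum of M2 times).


LB1 = sum(M1 times) + min(M2 times) = 33 + 2 = 35
LB2 = min(M1 times) + sum(M2 times) = 1 + 37 = 38
Lower bound = max(LB1, LB2) = max(35, 38) = 38

38


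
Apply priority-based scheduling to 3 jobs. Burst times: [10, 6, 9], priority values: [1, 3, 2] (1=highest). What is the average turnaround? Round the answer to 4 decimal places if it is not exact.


Sort by priority (ascending = highest first):
Order: [(1, 10), (2, 9), (3, 6)]
Completion times:
  Priority 1, burst=10, C=10
  Priority 2, burst=9, C=19
  Priority 3, burst=6, C=25
Average turnaround = 54/3 = 18.0

18.0


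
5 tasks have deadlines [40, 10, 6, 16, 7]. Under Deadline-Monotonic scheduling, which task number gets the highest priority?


Sort tasks by relative deadline (ascending):
  Task 3: deadline = 6
  Task 5: deadline = 7
  Task 2: deadline = 10
  Task 4: deadline = 16
  Task 1: deadline = 40
Priority order (highest first): [3, 5, 2, 4, 1]
Highest priority task = 3

3


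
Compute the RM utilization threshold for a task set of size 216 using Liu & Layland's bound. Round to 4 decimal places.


Compute 2^(1/216) = 1.0032141691
Subtract 1: 1.0032141691 - 1 = 0.0032141691
Multiply by n: 216 * 0.0032141691 = 0.6942605256
Round to 4 dp: 0.6943

0.6943


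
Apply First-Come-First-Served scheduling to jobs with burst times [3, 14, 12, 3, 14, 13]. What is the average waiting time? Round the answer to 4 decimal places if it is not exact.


FCFS order (as given): [3, 14, 12, 3, 14, 13]
Waiting times:
  Job 1: wait = 0
  Job 2: wait = 3
  Job 3: wait = 17
  Job 4: wait = 29
  Job 5: wait = 32
  Job 6: wait = 46
Sum of waiting times = 127
Average waiting time = 127/6 = 21.1667

21.1667


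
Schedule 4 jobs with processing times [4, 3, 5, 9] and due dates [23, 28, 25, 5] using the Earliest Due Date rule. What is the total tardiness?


Sort by due date (EDD order): [(9, 5), (4, 23), (5, 25), (3, 28)]
Compute completion times and tardiness:
  Job 1: p=9, d=5, C=9, tardiness=max(0,9-5)=4
  Job 2: p=4, d=23, C=13, tardiness=max(0,13-23)=0
  Job 3: p=5, d=25, C=18, tardiness=max(0,18-25)=0
  Job 4: p=3, d=28, C=21, tardiness=max(0,21-28)=0
Total tardiness = 4

4


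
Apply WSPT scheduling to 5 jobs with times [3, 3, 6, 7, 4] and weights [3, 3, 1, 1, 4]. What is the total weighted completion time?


Compute p/w ratios and sort ascending (WSPT): [(3, 3), (3, 3), (4, 4), (6, 1), (7, 1)]
Compute weighted completion times:
  Job (p=3,w=3): C=3, w*C=3*3=9
  Job (p=3,w=3): C=6, w*C=3*6=18
  Job (p=4,w=4): C=10, w*C=4*10=40
  Job (p=6,w=1): C=16, w*C=1*16=16
  Job (p=7,w=1): C=23, w*C=1*23=23
Total weighted completion time = 106

106


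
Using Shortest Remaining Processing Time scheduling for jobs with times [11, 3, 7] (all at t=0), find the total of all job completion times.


Since all jobs arrive at t=0, SRPT equals SPT ordering.
SPT order: [3, 7, 11]
Completion times:
  Job 1: p=3, C=3
  Job 2: p=7, C=10
  Job 3: p=11, C=21
Total completion time = 3 + 10 + 21 = 34

34


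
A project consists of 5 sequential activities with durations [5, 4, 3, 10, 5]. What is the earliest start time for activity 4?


Activity 4 starts after activities 1 through 3 complete.
Predecessor durations: [5, 4, 3]
ES = 5 + 4 + 3 = 12

12


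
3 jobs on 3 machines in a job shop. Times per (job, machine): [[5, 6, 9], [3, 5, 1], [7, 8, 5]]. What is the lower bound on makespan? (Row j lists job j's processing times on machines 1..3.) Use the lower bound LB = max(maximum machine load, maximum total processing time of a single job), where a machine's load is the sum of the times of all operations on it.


Machine loads:
  Machine 1: 5 + 3 + 7 = 15
  Machine 2: 6 + 5 + 8 = 19
  Machine 3: 9 + 1 + 5 = 15
Max machine load = 19
Job totals:
  Job 1: 20
  Job 2: 9
  Job 3: 20
Max job total = 20
Lower bound = max(19, 20) = 20

20


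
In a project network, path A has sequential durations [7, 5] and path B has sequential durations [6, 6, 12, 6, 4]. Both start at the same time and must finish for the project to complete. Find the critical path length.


Path A total = 7 + 5 = 12
Path B total = 6 + 6 + 12 + 6 + 4 = 34
Critical path = longest path = max(12, 34) = 34

34


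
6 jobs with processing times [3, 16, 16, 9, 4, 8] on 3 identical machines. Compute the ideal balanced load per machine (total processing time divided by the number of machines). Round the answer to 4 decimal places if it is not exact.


Total processing time = 3 + 16 + 16 + 9 + 4 + 8 = 56
Number of machines = 3
Ideal balanced load = 56 / 3 = 18.6667

18.6667


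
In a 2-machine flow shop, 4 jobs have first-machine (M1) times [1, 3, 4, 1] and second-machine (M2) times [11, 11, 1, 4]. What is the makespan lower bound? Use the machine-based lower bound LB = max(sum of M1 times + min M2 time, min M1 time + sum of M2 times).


LB1 = sum(M1 times) + min(M2 times) = 9 + 1 = 10
LB2 = min(M1 times) + sum(M2 times) = 1 + 27 = 28
Lower bound = max(LB1, LB2) = max(10, 28) = 28

28


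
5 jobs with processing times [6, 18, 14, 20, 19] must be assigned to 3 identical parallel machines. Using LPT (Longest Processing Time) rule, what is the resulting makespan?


Sort jobs in decreasing order (LPT): [20, 19, 18, 14, 6]
Assign each job to the least loaded machine:
  Machine 1: jobs [20], load = 20
  Machine 2: jobs [19, 6], load = 25
  Machine 3: jobs [18, 14], load = 32
Makespan = max load = 32

32


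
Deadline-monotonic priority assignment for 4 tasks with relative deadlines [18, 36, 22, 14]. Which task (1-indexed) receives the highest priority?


Sort tasks by relative deadline (ascending):
  Task 4: deadline = 14
  Task 1: deadline = 18
  Task 3: deadline = 22
  Task 2: deadline = 36
Priority order (highest first): [4, 1, 3, 2]
Highest priority task = 4

4


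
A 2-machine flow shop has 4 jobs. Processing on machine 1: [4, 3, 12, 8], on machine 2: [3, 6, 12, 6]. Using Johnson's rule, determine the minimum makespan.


Apply Johnson's rule:
  Group 1 (a <= b): [(2, 3, 6), (3, 12, 12)]
  Group 2 (a > b): [(4, 8, 6), (1, 4, 3)]
Optimal job order: [2, 3, 4, 1]
Schedule:
  Job 2: M1 done at 3, M2 done at 9
  Job 3: M1 done at 15, M2 done at 27
  Job 4: M1 done at 23, M2 done at 33
  Job 1: M1 done at 27, M2 done at 36
Makespan = 36

36


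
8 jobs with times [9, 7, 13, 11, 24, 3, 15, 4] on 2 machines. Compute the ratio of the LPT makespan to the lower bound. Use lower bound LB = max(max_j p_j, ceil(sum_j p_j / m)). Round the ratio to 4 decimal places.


LPT order: [24, 15, 13, 11, 9, 7, 4, 3]
Machine loads after assignment: [42, 44]
LPT makespan = 44
Lower bound = max(max_job, ceil(total/2)) = max(24, 43) = 43
Ratio = 44 / 43 = 1.0233

1.0233


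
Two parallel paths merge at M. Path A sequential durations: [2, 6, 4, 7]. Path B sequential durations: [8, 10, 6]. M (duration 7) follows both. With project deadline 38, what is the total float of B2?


Forward pass: ES(B2) = sum of predecessors on chain B = 8
EF = ES + duration = 8 + 10 = 18
Backward pass: LF(M) = deadline = 38; LS(M) = 38 - 7 = 31
LF(B2) = LS(M) - sum(successors on chain B) = 31 - 6 = 25
LS = LF - duration = 25 - 10 = 15
Total float = LS - ES = 15 - 8 = 7

7


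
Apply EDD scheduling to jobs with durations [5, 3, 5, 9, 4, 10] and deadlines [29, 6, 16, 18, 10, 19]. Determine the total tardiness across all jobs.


Sort by due date (EDD order): [(3, 6), (4, 10), (5, 16), (9, 18), (10, 19), (5, 29)]
Compute completion times and tardiness:
  Job 1: p=3, d=6, C=3, tardiness=max(0,3-6)=0
  Job 2: p=4, d=10, C=7, tardiness=max(0,7-10)=0
  Job 3: p=5, d=16, C=12, tardiness=max(0,12-16)=0
  Job 4: p=9, d=18, C=21, tardiness=max(0,21-18)=3
  Job 5: p=10, d=19, C=31, tardiness=max(0,31-19)=12
  Job 6: p=5, d=29, C=36, tardiness=max(0,36-29)=7
Total tardiness = 22

22


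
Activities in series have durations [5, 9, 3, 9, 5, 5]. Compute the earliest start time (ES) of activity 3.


Activity 3 starts after activities 1 through 2 complete.
Predecessor durations: [5, 9]
ES = 5 + 9 = 14

14


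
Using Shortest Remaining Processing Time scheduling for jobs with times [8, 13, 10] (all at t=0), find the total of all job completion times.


Since all jobs arrive at t=0, SRPT equals SPT ordering.
SPT order: [8, 10, 13]
Completion times:
  Job 1: p=8, C=8
  Job 2: p=10, C=18
  Job 3: p=13, C=31
Total completion time = 8 + 18 + 31 = 57

57


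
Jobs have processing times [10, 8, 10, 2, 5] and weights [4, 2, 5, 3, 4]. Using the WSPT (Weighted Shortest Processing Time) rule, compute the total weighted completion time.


Compute p/w ratios and sort ascending (WSPT): [(2, 3), (5, 4), (10, 5), (10, 4), (8, 2)]
Compute weighted completion times:
  Job (p=2,w=3): C=2, w*C=3*2=6
  Job (p=5,w=4): C=7, w*C=4*7=28
  Job (p=10,w=5): C=17, w*C=5*17=85
  Job (p=10,w=4): C=27, w*C=4*27=108
  Job (p=8,w=2): C=35, w*C=2*35=70
Total weighted completion time = 297

297


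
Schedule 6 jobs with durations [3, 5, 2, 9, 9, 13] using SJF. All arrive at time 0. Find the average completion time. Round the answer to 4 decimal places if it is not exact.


SJF order (ascending): [2, 3, 5, 9, 9, 13]
Completion times:
  Job 1: burst=2, C=2
  Job 2: burst=3, C=5
  Job 3: burst=5, C=10
  Job 4: burst=9, C=19
  Job 5: burst=9, C=28
  Job 6: burst=13, C=41
Average completion = 105/6 = 17.5

17.5


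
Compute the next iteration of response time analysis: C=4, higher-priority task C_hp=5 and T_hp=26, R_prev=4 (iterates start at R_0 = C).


R_next = C + ceil(R_prev / T_hp) * C_hp
ceil(4 / 26) = ceil(0.1538) = 1
Interference = 1 * 5 = 5
R_next = 4 + 5 = 9

9


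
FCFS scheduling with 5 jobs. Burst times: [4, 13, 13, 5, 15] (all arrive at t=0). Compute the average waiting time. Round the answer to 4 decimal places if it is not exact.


FCFS order (as given): [4, 13, 13, 5, 15]
Waiting times:
  Job 1: wait = 0
  Job 2: wait = 4
  Job 3: wait = 17
  Job 4: wait = 30
  Job 5: wait = 35
Sum of waiting times = 86
Average waiting time = 86/5 = 17.2

17.2


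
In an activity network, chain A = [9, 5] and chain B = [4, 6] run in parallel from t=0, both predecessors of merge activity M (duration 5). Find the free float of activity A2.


ES(A2) = sum of predecessors on chain A = 9
EF(A2) = ES + duration = 9 + 5 = 14
Successor of A2 is M. ES(M) = max(sum(A), sum(B)) = max(14, 10) = 14
Free float = ES(successor) - EF(current) = 14 - 14 = 0

0


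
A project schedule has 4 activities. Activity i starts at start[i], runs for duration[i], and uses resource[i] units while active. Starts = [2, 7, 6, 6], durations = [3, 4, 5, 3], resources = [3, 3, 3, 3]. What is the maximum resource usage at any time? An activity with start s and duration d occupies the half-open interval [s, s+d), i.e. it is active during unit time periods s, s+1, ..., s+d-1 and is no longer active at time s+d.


Each activity i is active on [start_i, start_i + duration_i).
Compute total resource usage per time slot:
  t=0: active resources = [], total = 0
  t=1: active resources = [], total = 0
  t=2: active resources = [3], total = 3
  t=3: active resources = [3], total = 3
  t=4: active resources = [3], total = 3
  t=5: active resources = [], total = 0
  t=6: active resources = [3, 3], total = 6
  t=7: active resources = [3, 3, 3], total = 9
  t=8: active resources = [3, 3, 3], total = 9
  t=9: active resources = [3, 3], total = 6
  t=10: active resources = [3, 3], total = 6
Peak resource demand = 9

9


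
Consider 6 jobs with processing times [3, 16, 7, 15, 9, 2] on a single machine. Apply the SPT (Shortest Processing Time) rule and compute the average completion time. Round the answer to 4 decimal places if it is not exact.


Sort jobs by processing time (SPT order): [2, 3, 7, 9, 15, 16]
Compute completion times sequentially:
  Job 1: processing = 2, completes at 2
  Job 2: processing = 3, completes at 5
  Job 3: processing = 7, completes at 12
  Job 4: processing = 9, completes at 21
  Job 5: processing = 15, completes at 36
  Job 6: processing = 16, completes at 52
Sum of completion times = 128
Average completion time = 128/6 = 21.3333

21.3333


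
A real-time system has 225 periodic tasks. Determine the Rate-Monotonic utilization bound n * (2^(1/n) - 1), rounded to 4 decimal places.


Compute 2^(1/225) = 1.0030854042
Subtract 1: 1.0030854042 - 1 = 0.0030854042
Multiply by n: 225 * 0.0030854042 = 0.6942159450
Round to 4 dp: 0.6942

0.6942


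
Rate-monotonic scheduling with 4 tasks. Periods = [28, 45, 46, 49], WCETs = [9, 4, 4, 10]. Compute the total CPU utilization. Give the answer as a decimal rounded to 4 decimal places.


Compute individual utilizations (exact fractions):
  Task 1: C/T = 9/28 (approx. 0.3214)
  Task 2: C/T = 4/45 (approx. 0.0889)
  Task 3: C/T = 4/46 = 2/23 (approx. 0.087)
  Task 4: C/T = 10/49 (approx. 0.2041)
Total utilization U = 9/28 + 4/45 + 2/23 + 10/49 = 142277/202860
Rounded to 4 decimal places: U = 0.7014
RM (Liu & Layland) bound for 4 tasks = 0.756828; compare with U = 142277/202860 (approx. 0.701356)
U <= bound, so schedulable by RM sufficient condition.

0.7014


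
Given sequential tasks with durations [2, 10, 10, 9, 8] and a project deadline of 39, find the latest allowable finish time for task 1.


LF(activity 1) = deadline - sum of successor durations
Successors: activities 2 through 5 with durations [10, 10, 9, 8]
Sum of successor durations = 37
LF = 39 - 37 = 2

2


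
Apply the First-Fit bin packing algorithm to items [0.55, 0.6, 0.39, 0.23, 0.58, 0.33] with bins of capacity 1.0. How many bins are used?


Place items sequentially using First-Fit:
  Item 0.55 -> new Bin 1
  Item 0.6 -> new Bin 2
  Item 0.39 -> Bin 1 (now 0.94)
  Item 0.23 -> Bin 2 (now 0.83)
  Item 0.58 -> new Bin 3
  Item 0.33 -> Bin 3 (now 0.91)
Total bins used = 3

3


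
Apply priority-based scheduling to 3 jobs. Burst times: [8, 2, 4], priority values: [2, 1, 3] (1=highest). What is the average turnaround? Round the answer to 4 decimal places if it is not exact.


Sort by priority (ascending = highest first):
Order: [(1, 2), (2, 8), (3, 4)]
Completion times:
  Priority 1, burst=2, C=2
  Priority 2, burst=8, C=10
  Priority 3, burst=4, C=14
Average turnaround = 26/3 = 8.6667

8.6667


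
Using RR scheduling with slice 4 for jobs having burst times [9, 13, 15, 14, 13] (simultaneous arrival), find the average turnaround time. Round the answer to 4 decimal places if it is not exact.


Time quantum = 4
Execution trace:
  J1 runs 4 units, time = 4
  J2 runs 4 units, time = 8
  J3 runs 4 units, time = 12
  J4 runs 4 units, time = 16
  J5 runs 4 units, time = 20
  J1 runs 4 units, time = 24
  J2 runs 4 units, time = 28
  J3 runs 4 units, time = 32
  J4 runs 4 units, time = 36
  J5 runs 4 units, time = 40
  J1 runs 1 units, time = 41
  J2 runs 4 units, time = 45
  J3 runs 4 units, time = 49
  J4 runs 4 units, time = 53
  J5 runs 4 units, time = 57
  J2 runs 1 units, time = 58
  J3 runs 3 units, time = 61
  J4 runs 2 units, time = 63
  J5 runs 1 units, time = 64
Finish times: [41, 58, 61, 63, 64]
Average turnaround = 287/5 = 57.4

57.4


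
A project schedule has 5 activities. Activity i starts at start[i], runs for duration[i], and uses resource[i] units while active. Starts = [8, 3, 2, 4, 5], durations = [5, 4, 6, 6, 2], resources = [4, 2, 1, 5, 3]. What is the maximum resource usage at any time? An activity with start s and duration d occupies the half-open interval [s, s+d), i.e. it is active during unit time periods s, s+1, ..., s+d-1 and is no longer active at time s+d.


Each activity i is active on [start_i, start_i + duration_i).
Compute total resource usage per time slot:
  t=0: active resources = [], total = 0
  t=1: active resources = [], total = 0
  t=2: active resources = [1], total = 1
  t=3: active resources = [2, 1], total = 3
  t=4: active resources = [2, 1, 5], total = 8
  t=5: active resources = [2, 1, 5, 3], total = 11
  t=6: active resources = [2, 1, 5, 3], total = 11
  t=7: active resources = [1, 5], total = 6
  t=8: active resources = [4, 5], total = 9
  t=9: active resources = [4, 5], total = 9
  t=10: active resources = [4], total = 4
  t=11: active resources = [4], total = 4
  t=12: active resources = [4], total = 4
Peak resource demand = 11

11


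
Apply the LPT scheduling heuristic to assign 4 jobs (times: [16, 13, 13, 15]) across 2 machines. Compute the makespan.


Sort jobs in decreasing order (LPT): [16, 15, 13, 13]
Assign each job to the least loaded machine:
  Machine 1: jobs [16, 13], load = 29
  Machine 2: jobs [15, 13], load = 28
Makespan = max load = 29

29


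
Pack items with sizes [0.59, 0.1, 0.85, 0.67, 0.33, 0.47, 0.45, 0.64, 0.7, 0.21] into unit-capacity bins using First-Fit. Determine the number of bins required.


Place items sequentially using First-Fit:
  Item 0.59 -> new Bin 1
  Item 0.1 -> Bin 1 (now 0.69)
  Item 0.85 -> new Bin 2
  Item 0.67 -> new Bin 3
  Item 0.33 -> Bin 3 (now 1.0)
  Item 0.47 -> new Bin 4
  Item 0.45 -> Bin 4 (now 0.92)
  Item 0.64 -> new Bin 5
  Item 0.7 -> new Bin 6
  Item 0.21 -> Bin 1 (now 0.9)
Total bins used = 6

6


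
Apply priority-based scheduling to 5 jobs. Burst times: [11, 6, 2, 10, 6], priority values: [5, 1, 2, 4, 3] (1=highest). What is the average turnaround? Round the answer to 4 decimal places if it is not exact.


Sort by priority (ascending = highest first):
Order: [(1, 6), (2, 2), (3, 6), (4, 10), (5, 11)]
Completion times:
  Priority 1, burst=6, C=6
  Priority 2, burst=2, C=8
  Priority 3, burst=6, C=14
  Priority 4, burst=10, C=24
  Priority 5, burst=11, C=35
Average turnaround = 87/5 = 17.4

17.4


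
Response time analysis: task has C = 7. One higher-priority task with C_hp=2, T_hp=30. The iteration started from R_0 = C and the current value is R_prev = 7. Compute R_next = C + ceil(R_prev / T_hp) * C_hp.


R_next = C + ceil(R_prev / T_hp) * C_hp
ceil(7 / 30) = ceil(0.2333) = 1
Interference = 1 * 2 = 2
R_next = 7 + 2 = 9

9


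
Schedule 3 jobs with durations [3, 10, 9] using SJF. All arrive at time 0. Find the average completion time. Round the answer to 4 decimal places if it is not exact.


SJF order (ascending): [3, 9, 10]
Completion times:
  Job 1: burst=3, C=3
  Job 2: burst=9, C=12
  Job 3: burst=10, C=22
Average completion = 37/3 = 12.3333

12.3333


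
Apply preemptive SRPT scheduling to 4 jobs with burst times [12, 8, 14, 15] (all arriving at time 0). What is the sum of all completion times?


Since all jobs arrive at t=0, SRPT equals SPT ordering.
SPT order: [8, 12, 14, 15]
Completion times:
  Job 1: p=8, C=8
  Job 2: p=12, C=20
  Job 3: p=14, C=34
  Job 4: p=15, C=49
Total completion time = 8 + 20 + 34 + 49 = 111

111


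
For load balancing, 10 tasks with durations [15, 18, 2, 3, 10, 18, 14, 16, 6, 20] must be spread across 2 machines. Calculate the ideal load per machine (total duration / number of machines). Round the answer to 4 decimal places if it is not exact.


Total processing time = 15 + 18 + 2 + 3 + 10 + 18 + 14 + 16 + 6 + 20 = 122
Number of machines = 2
Ideal balanced load = 122 / 2 = 61.0

61.0


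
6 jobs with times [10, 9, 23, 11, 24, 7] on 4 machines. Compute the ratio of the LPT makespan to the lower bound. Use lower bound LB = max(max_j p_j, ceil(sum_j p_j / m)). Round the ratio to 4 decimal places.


LPT order: [24, 23, 11, 10, 9, 7]
Machine loads after assignment: [24, 23, 18, 19]
LPT makespan = 24
Lower bound = max(max_job, ceil(total/4)) = max(24, 21) = 24
Ratio = 24 / 24 = 1.0

1.0


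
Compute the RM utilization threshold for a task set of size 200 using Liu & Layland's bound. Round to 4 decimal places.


Compute 2^(1/200) = 1.0034717485
Subtract 1: 1.0034717485 - 1 = 0.0034717485
Multiply by n: 200 * 0.0034717485 = 0.6943497000
Round to 4 dp: 0.6943

0.6943


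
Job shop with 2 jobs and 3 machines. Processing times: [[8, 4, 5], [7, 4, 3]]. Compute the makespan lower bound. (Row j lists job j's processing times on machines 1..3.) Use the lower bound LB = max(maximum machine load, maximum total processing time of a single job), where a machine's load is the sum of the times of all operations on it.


Machine loads:
  Machine 1: 8 + 7 = 15
  Machine 2: 4 + 4 = 8
  Machine 3: 5 + 3 = 8
Max machine load = 15
Job totals:
  Job 1: 17
  Job 2: 14
Max job total = 17
Lower bound = max(15, 17) = 17

17


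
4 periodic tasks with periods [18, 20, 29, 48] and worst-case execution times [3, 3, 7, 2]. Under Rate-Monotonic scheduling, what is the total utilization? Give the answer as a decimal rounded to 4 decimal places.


Compute individual utilizations (exact fractions):
  Task 1: C/T = 3/18 = 1/6 (approx. 0.1667)
  Task 2: C/T = 3/20 (approx. 0.15)
  Task 3: C/T = 7/29 (approx. 0.2414)
  Task 4: C/T = 2/48 = 1/24 (approx. 0.0417)
Total utilization U = 1/6 + 3/20 + 7/29 + 1/24 = 2087/3480
Rounded to 4 decimal places: U = 0.5997
RM (Liu & Layland) bound for 4 tasks = 0.756828; compare with U = 2087/3480 (approx. 0.599713)
U <= bound, so schedulable by RM sufficient condition.

0.5997


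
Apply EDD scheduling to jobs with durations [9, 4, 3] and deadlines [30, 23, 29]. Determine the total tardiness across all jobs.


Sort by due date (EDD order): [(4, 23), (3, 29), (9, 30)]
Compute completion times and tardiness:
  Job 1: p=4, d=23, C=4, tardiness=max(0,4-23)=0
  Job 2: p=3, d=29, C=7, tardiness=max(0,7-29)=0
  Job 3: p=9, d=30, C=16, tardiness=max(0,16-30)=0
Total tardiness = 0

0


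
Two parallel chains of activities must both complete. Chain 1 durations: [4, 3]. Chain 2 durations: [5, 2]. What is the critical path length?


Path A total = 4 + 3 = 7
Path B total = 5 + 2 = 7
Critical path = longest path = max(7, 7) = 7

7


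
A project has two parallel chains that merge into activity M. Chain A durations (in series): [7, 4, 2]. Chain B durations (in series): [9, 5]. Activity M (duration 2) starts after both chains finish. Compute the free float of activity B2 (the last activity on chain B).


ES(B2) = sum of predecessors on chain B = 9
EF(B2) = ES + duration = 9 + 5 = 14
Successor of B2 is M. ES(M) = max(sum(A), sum(B)) = max(13, 14) = 14
Free float = ES(successor) - EF(current) = 14 - 14 = 0

0


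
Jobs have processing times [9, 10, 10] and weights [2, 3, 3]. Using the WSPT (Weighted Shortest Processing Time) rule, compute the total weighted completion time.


Compute p/w ratios and sort ascending (WSPT): [(10, 3), (10, 3), (9, 2)]
Compute weighted completion times:
  Job (p=10,w=3): C=10, w*C=3*10=30
  Job (p=10,w=3): C=20, w*C=3*20=60
  Job (p=9,w=2): C=29, w*C=2*29=58
Total weighted completion time = 148

148


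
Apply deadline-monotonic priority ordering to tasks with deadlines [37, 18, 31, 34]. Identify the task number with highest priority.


Sort tasks by relative deadline (ascending):
  Task 2: deadline = 18
  Task 3: deadline = 31
  Task 4: deadline = 34
  Task 1: deadline = 37
Priority order (highest first): [2, 3, 4, 1]
Highest priority task = 2

2


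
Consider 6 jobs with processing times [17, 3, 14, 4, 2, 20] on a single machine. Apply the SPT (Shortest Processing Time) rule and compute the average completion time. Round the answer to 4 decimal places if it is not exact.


Sort jobs by processing time (SPT order): [2, 3, 4, 14, 17, 20]
Compute completion times sequentially:
  Job 1: processing = 2, completes at 2
  Job 2: processing = 3, completes at 5
  Job 3: processing = 4, completes at 9
  Job 4: processing = 14, completes at 23
  Job 5: processing = 17, completes at 40
  Job 6: processing = 20, completes at 60
Sum of completion times = 139
Average completion time = 139/6 = 23.1667

23.1667


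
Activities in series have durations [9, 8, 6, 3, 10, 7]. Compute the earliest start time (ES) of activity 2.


Activity 2 starts after activities 1 through 1 complete.
Predecessor durations: [9]
ES = 9 = 9

9


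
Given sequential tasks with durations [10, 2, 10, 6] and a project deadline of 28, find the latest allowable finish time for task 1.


LF(activity 1) = deadline - sum of successor durations
Successors: activities 2 through 4 with durations [2, 10, 6]
Sum of successor durations = 18
LF = 28 - 18 = 10

10


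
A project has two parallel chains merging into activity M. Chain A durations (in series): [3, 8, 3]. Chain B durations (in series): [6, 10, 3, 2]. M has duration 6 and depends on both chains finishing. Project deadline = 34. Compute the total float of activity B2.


Forward pass: ES(B2) = sum of predecessors on chain B = 6
EF = ES + duration = 6 + 10 = 16
Backward pass: LF(M) = deadline = 34; LS(M) = 34 - 6 = 28
LF(B2) = LS(M) - sum(successors on chain B) = 28 - 5 = 23
LS = LF - duration = 23 - 10 = 13
Total float = LS - ES = 13 - 6 = 7

7


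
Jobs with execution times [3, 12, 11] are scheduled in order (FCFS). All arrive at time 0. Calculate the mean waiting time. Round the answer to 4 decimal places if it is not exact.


FCFS order (as given): [3, 12, 11]
Waiting times:
  Job 1: wait = 0
  Job 2: wait = 3
  Job 3: wait = 15
Sum of waiting times = 18
Average waiting time = 18/3 = 6.0

6.0


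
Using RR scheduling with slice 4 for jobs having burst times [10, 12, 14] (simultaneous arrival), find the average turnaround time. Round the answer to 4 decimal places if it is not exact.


Time quantum = 4
Execution trace:
  J1 runs 4 units, time = 4
  J2 runs 4 units, time = 8
  J3 runs 4 units, time = 12
  J1 runs 4 units, time = 16
  J2 runs 4 units, time = 20
  J3 runs 4 units, time = 24
  J1 runs 2 units, time = 26
  J2 runs 4 units, time = 30
  J3 runs 4 units, time = 34
  J3 runs 2 units, time = 36
Finish times: [26, 30, 36]
Average turnaround = 92/3 = 30.6667

30.6667


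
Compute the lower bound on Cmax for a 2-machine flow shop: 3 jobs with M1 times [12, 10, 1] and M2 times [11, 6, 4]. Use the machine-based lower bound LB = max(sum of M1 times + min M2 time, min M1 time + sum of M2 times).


LB1 = sum(M1 times) + min(M2 times) = 23 + 4 = 27
LB2 = min(M1 times) + sum(M2 times) = 1 + 21 = 22
Lower bound = max(LB1, LB2) = max(27, 22) = 27

27


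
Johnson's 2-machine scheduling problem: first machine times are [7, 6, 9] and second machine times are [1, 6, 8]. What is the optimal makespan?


Apply Johnson's rule:
  Group 1 (a <= b): [(2, 6, 6)]
  Group 2 (a > b): [(3, 9, 8), (1, 7, 1)]
Optimal job order: [2, 3, 1]
Schedule:
  Job 2: M1 done at 6, M2 done at 12
  Job 3: M1 done at 15, M2 done at 23
  Job 1: M1 done at 22, M2 done at 24
Makespan = 24

24


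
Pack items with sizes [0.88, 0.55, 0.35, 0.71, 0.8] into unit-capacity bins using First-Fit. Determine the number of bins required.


Place items sequentially using First-Fit:
  Item 0.88 -> new Bin 1
  Item 0.55 -> new Bin 2
  Item 0.35 -> Bin 2 (now 0.9)
  Item 0.71 -> new Bin 3
  Item 0.8 -> new Bin 4
Total bins used = 4

4


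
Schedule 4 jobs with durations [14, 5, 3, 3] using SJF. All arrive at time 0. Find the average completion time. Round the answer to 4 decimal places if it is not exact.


SJF order (ascending): [3, 3, 5, 14]
Completion times:
  Job 1: burst=3, C=3
  Job 2: burst=3, C=6
  Job 3: burst=5, C=11
  Job 4: burst=14, C=25
Average completion = 45/4 = 11.25

11.25


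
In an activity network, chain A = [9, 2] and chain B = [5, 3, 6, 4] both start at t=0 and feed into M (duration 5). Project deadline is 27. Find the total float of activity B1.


Forward pass: ES(B1) = sum of predecessors on chain B = 0
EF = ES + duration = 0 + 5 = 5
Backward pass: LF(M) = deadline = 27; LS(M) = 27 - 5 = 22
LF(B1) = LS(M) - sum(successors on chain B) = 22 - 13 = 9
LS = LF - duration = 9 - 5 = 4
Total float = LS - ES = 4 - 0 = 4

4


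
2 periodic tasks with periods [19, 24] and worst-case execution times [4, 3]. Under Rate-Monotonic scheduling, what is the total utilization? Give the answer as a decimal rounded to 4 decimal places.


Compute individual utilizations (exact fractions):
  Task 1: C/T = 4/19 (approx. 0.2105)
  Task 2: C/T = 3/24 = 1/8 (approx. 0.125)
Total utilization U = 4/19 + 1/8 = 51/152
Rounded to 4 decimal places: U = 0.3355
RM (Liu & Layland) bound for 2 tasks = 0.828427; compare with U = 51/152 (approx. 0.335526)
U <= bound, so schedulable by RM sufficient condition.

0.3355


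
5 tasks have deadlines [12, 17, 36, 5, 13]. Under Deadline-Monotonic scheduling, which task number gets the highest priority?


Sort tasks by relative deadline (ascending):
  Task 4: deadline = 5
  Task 1: deadline = 12
  Task 5: deadline = 13
  Task 2: deadline = 17
  Task 3: deadline = 36
Priority order (highest first): [4, 1, 5, 2, 3]
Highest priority task = 4

4


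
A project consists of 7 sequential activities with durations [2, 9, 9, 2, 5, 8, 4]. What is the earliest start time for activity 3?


Activity 3 starts after activities 1 through 2 complete.
Predecessor durations: [2, 9]
ES = 2 + 9 = 11

11


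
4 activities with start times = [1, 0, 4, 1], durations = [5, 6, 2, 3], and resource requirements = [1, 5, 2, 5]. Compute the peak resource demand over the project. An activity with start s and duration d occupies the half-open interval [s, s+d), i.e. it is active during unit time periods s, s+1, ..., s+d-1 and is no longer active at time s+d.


Each activity i is active on [start_i, start_i + duration_i).
Compute total resource usage per time slot:
  t=0: active resources = [5], total = 5
  t=1: active resources = [1, 5, 5], total = 11
  t=2: active resources = [1, 5, 5], total = 11
  t=3: active resources = [1, 5, 5], total = 11
  t=4: active resources = [1, 5, 2], total = 8
  t=5: active resources = [1, 5, 2], total = 8
Peak resource demand = 11

11


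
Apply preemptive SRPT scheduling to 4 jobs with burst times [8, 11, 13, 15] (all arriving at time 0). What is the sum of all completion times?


Since all jobs arrive at t=0, SRPT equals SPT ordering.
SPT order: [8, 11, 13, 15]
Completion times:
  Job 1: p=8, C=8
  Job 2: p=11, C=19
  Job 3: p=13, C=32
  Job 4: p=15, C=47
Total completion time = 8 + 19 + 32 + 47 = 106

106


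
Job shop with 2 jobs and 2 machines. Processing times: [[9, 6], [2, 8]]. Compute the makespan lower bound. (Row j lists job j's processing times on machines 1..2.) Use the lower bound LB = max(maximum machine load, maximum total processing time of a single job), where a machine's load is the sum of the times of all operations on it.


Machine loads:
  Machine 1: 9 + 2 = 11
  Machine 2: 6 + 8 = 14
Max machine load = 14
Job totals:
  Job 1: 15
  Job 2: 10
Max job total = 15
Lower bound = max(14, 15) = 15

15
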